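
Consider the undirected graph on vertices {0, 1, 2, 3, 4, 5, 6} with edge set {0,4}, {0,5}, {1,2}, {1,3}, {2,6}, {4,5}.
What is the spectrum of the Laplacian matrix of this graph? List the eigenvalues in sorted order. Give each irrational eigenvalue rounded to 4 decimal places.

[0, 0, 0.5858, 2, 3, 3, 3.4142]

Reading degrees in the order [0, 1, 2, 3, 4, 5, 6] gives [2, 2, 2, 1, 2, 2, 1]; set D = diag(2, 2, 2, 1, 2, 2, 1) and form L = D - A. L is symmetric positive semidefinite, so every eigenvalue is real and nonnegative. The 2 zero eigenvalues correspond to the 2 connected components. The largest eigenvalue, 3.4142, is at most the vertex count 7. The eigenvalues sum to 12, which equals trace(L) = 2|E|.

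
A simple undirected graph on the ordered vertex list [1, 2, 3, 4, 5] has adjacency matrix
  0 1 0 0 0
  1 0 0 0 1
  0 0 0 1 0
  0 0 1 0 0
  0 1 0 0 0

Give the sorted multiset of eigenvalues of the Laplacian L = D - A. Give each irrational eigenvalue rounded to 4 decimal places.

[0, 0, 1, 2, 3]

Each diagonal entry of L is the vertex degree and each off-diagonal entry is -1 where an edge is present, 0 otherwise; in the order [1, 2, 3, 4, 5] the diagonal is [1, 2, 1, 1, 1]. L is symmetric positive semidefinite, so every eigenvalue is real and nonnegative. The 2 zero eigenvalues correspond to the 2 connected components. There are 2 zeros in the spectrum, matching the 2 components.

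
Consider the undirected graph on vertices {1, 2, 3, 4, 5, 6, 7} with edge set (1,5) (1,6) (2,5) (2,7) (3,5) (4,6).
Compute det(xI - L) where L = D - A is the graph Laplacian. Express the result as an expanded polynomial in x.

Each diagonal entry of L is the vertex degree and each off-diagonal entry is -1 where an edge is present, 0 otherwise; in the order [1, 2, 3, 4, 5, 6, 7] the diagonal is [2, 2, 1, 1, 3, 2, 1]. Computing det(xI - L) by cofactor expansion (or equivalently via sum-over-permutations) gives x^7 - 12x^6 + 54x^5 - 114x^4 + 115x^3 - 50x^2 + 7x. Since p(0) = det(-L) = 0, x divides p(x). The largest eigenvalue, 4.3342, is at most the vertex count 7.

x^7 - 12x^6 + 54x^5 - 114x^4 + 115x^3 - 50x^2 + 7x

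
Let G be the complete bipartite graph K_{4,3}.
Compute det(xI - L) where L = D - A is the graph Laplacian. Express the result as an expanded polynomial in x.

x^7 - 24x^6 + 234x^5 - 1192x^4 + 3357x^3 - 4968x^2 + 3024x

The graph has 7 vertices and degree multiset [4, 4, 4, 3, 3, 3, 3]; D is the diagonal matrix of degrees and L = D - A. The eigenvalues of L are [0, 3, 3, 3, 4, 4, 7]; the characteristic polynomial is the product of (x - lambda_i), which multiplies out to x^7 - 24x^6 + 234x^5 - 1192x^4 + 3357x^3 - 4968x^2 + 3024x. Since p(0) = det(-L) = 0, x divides p(x).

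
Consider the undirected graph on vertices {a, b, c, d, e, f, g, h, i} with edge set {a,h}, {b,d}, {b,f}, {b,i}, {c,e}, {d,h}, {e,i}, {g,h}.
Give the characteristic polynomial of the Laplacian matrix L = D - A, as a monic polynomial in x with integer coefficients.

Each diagonal entry of L is the vertex degree and each off-diagonal entry is -1 where an edge is present, 0 otherwise; in the order [a, b, c, d, e, f, g, h, i] the diagonal is [1, 3, 1, 2, 2, 1, 1, 3, 2]. Computing det(xI - L) by cofactor expansion (or equivalently via sum-over-permutations) gives x^9 - 16x^8 + 103x^7 - 344x^6 + 643x^5 - 678x^4 + 384x^3 - 102x^2 + 9x. The constant term is 0 because L is singular (the all-ones vector lies in its kernel). The largest eigenvalue, 4.4909, is at most the vertex count 9.

x^9 - 16x^8 + 103x^7 - 344x^6 + 643x^5 - 678x^4 + 384x^3 - 102x^2 + 9x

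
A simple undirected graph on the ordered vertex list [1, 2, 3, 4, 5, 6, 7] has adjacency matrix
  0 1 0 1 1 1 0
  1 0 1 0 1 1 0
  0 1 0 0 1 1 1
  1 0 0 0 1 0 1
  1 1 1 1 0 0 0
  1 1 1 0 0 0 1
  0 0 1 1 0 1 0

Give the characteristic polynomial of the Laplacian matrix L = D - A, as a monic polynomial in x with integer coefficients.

x^7 - 26x^6 + 276x^5 - 1528x^4 + 4644x^3 - 7336x^2 + 4704x

Reading degrees in the order [1, 2, 3, 4, 5, 6, 7] gives [4, 4, 4, 3, 4, 4, 3]; set D = diag(4, 4, 4, 3, 4, 4, 3) and form L = D - A. Computing det(xI - L) by cofactor expansion (or equivalently via sum-over-permutations) gives x^7 - 26x^6 + 276x^5 - 1528x^4 + 4644x^3 - 7336x^2 + 4704x. The constant term is 0 because L is singular (the all-ones vector lies in its kernel). The largest eigenvalue, 6, is at most the vertex count 7. There is one zero in the spectrum, matching the 1 component.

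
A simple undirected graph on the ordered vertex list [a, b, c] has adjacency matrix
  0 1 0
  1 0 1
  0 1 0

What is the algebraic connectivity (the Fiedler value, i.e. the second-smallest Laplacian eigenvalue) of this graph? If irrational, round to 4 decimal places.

1

With the vertex order [a, b, c], the degrees are [1, 2, 1], giving D = diag(1, 2, 1) and L = D - A. Computing the eigenvalues of L and sorting gives [0, 1, 3]. The Fiedler value lambda_2 = 1 is strictly positive, so the graph is connected.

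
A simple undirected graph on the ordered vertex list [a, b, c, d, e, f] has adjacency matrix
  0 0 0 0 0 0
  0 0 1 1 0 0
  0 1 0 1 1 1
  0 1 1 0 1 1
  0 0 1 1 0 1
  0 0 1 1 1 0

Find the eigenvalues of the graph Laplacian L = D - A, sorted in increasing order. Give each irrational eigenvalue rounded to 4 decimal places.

Reading degrees in the order [a, b, c, d, e, f] gives [0, 2, 4, 4, 3, 3]; set D = diag(0, 2, 4, 4, 3, 3) and form L = D - A. The multiplicity of 0 as a Laplacian eigenvalue equals the number of connected components. The 2 zero eigenvalues correspond to the 2 connected components. The eigenvalues sum to 16, which equals trace(L) = 2|E|. The largest eigenvalue, 5, is at most the vertex count 6.

[0, 0, 2, 4, 5, 5]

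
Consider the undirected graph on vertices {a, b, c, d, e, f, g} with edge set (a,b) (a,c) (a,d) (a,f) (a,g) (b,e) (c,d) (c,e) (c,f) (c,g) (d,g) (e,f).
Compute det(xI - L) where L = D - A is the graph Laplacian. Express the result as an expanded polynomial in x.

Reading degrees in the order [a, b, c, d, e, f, g] gives [5, 2, 5, 3, 3, 3, 3]; set D = diag(5, 2, 5, 3, 3, 3, 3) and form L = D - A. L has integer entries, so p(x) = det(xI - L) has integer coefficients. Expanding the determinant yields x^7 - 24x^6 + 231x^5 - 1136x^4 + 2994x^3 - 3982x^2 + 2072x. The coefficient of x^6 equals -trace(L) = -24, matching the sum of degrees. By the matrix-tree theorem the graph has (1/7) * product of the nonzero eigenvalues = 296 spanning trees.

x^7 - 24x^6 + 231x^5 - 1136x^4 + 2994x^3 - 3982x^2 + 2072x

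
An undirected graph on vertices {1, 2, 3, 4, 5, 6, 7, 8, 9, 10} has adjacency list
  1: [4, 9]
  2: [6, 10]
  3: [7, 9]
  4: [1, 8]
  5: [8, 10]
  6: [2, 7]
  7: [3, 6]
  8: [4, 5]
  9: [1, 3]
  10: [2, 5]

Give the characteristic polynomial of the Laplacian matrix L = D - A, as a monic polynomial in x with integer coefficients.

x^10 - 20x^9 + 170x^8 - 800x^7 + 2275x^6 - 4004x^5 + 4290x^4 - 2640x^3 + 825x^2 - 100x

Reading degrees in the order [1, 2, 3, 4, 5, 6, 7, 8, 9, 10] gives [2, 2, 2, 2, 2, 2, 2, 2, 2, 2]; set D = diag(2, 2, 2, 2, 2, 2, 2, 2, 2, 2) and form L = D - A. L has integer entries, so p(x) = det(xI - L) has integer coefficients. Expanding the determinant yields x^10 - 20x^9 + 170x^8 - 800x^7 + 2275x^6 - 4004x^5 + 4290x^4 - 2640x^3 + 825x^2 - 100x. The coefficient of x^9 equals -trace(L) = -20, matching the sum of degrees. The largest eigenvalue, 4, is at most the vertex count 10. The eigenvalues sum to 20, which equals trace(L) = 2|E|.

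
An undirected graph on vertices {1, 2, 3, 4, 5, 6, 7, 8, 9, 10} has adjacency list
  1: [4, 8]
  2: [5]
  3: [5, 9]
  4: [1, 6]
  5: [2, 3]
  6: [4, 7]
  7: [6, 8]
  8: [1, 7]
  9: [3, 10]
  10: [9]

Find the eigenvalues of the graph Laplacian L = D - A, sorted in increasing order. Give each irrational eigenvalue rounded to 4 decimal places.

[0, 0, 0.3820, 1.3820, 1.3820, 1.3820, 2.6180, 3.6180, 3.6180, 3.6180]

With the vertex order [1, 2, 3, 4, 5, 6, 7, 8, 9, 10], the degrees are [2, 1, 2, 2, 2, 2, 2, 2, 2, 1], giving D = diag(2, 1, 2, 2, 2, 2, 2, 2, 2, 1) and L = D - A. The multiplicity of 0 as a Laplacian eigenvalue equals the number of connected components. The 2 zero eigenvalues correspond to the 2 connected components.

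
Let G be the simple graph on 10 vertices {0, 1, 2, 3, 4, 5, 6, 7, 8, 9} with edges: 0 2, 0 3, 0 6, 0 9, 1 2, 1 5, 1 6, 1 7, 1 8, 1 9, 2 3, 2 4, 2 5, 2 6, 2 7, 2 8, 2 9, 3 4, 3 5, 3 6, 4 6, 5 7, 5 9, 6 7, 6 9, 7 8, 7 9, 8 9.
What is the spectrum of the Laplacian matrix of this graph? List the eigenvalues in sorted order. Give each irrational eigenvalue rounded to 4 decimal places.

[0, 2.4094, 3.5241, 4.3833, 5.5827, 6.4823, 7, 7.9260, 8.6921, 10]

With the vertex order [0, 1, 2, 3, 4, 5, 6, 7, 8, 9], the degrees are [4, 6, 9, 5, 3, 5, 7, 6, 4, 7], giving D = diag(4, 6, 9, 5, 3, 5, 7, 6, 4, 7) and L = D - A. Since every row of L sums to 0, the all-ones vector is in the kernel and 0 is an eigenvalue. The single zero eigenvalue shows the graph is connected. The largest eigenvalue, 10, is at most the vertex count 10.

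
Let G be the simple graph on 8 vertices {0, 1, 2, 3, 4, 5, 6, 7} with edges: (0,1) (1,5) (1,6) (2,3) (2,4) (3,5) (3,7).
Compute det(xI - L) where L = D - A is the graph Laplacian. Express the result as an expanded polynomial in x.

x^8 - 14x^7 + 76x^6 - 204x^5 + 288x^4 - 210x^3 + 71x^2 - 8x

With the vertex order [0, 1, 2, 3, 4, 5, 6, 7], the degrees are [1, 3, 2, 3, 1, 2, 1, 1], giving D = diag(1, 3, 2, 3, 1, 2, 1, 1) and L = D - A. L has integer entries, so p(x) = det(xI - L) has integer coefficients. Expanding the determinant yields x^8 - 14x^7 + 76x^6 - 204x^5 + 288x^4 - 210x^3 + 71x^2 - 8x. Since p(0) = det(-L) = 0, x divides p(x). The eigenvalues sum to 14, which equals trace(L) = 2|E|. By the matrix-tree theorem the graph has (1/8) * product of the nonzero eigenvalues = 1 spanning tree.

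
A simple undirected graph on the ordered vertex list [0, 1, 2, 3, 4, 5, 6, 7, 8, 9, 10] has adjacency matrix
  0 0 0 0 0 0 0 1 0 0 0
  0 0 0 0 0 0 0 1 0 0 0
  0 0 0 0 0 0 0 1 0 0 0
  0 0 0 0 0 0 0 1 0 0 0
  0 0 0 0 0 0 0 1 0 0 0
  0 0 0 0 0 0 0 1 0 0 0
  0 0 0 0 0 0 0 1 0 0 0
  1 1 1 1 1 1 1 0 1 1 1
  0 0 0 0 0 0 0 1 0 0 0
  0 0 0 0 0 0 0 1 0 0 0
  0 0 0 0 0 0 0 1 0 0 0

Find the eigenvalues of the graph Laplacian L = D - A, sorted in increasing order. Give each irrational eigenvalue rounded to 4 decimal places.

[0, 1, 1, 1, 1, 1, 1, 1, 1, 1, 11]

Reading degrees in the order [0, 1, 2, 3, 4, 5, 6, 7, 8, 9, 10] gives [1, 1, 1, 1, 1, 1, 1, 10, 1, 1, 1]; set D = diag(1, 1, 1, 1, 1, 1, 1, 10, 1, 1, 1) and form L = D - A. L is symmetric positive semidefinite, so every eigenvalue is real and nonnegative.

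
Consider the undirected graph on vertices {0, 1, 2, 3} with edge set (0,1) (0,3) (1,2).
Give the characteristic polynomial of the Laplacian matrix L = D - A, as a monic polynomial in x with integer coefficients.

Each diagonal entry of L is the vertex degree and each off-diagonal entry is -1 where an edge is present, 0 otherwise; in the order [0, 1, 2, 3] the diagonal is [2, 2, 1, 1]. L has integer entries, so p(x) = det(xI - L) has integer coefficients. Expanding the determinant yields x^4 - 6x^3 + 10x^2 - 4x. The coefficient of x^3 equals -trace(L) = -6, matching the sum of degrees. By the matrix-tree theorem the graph has (1/4) * product of the nonzero eigenvalues = 1 spanning tree.

x^4 - 6x^3 + 10x^2 - 4x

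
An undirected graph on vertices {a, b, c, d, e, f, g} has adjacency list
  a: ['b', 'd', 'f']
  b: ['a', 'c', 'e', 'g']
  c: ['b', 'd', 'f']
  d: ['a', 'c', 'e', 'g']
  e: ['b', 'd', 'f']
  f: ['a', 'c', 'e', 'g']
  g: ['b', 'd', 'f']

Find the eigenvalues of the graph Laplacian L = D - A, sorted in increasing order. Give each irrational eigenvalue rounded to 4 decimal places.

Reading degrees in the order [a, b, c, d, e, f, g] gives [3, 4, 3, 4, 3, 4, 3]; set D = diag(3, 4, 3, 4, 3, 4, 3) and form L = D - A. Diagonalising L (or applying a numerical eigensolver to the 7x7 matrix) gives the spectrum above. The largest eigenvalue, 7, is at most the vertex count 7. The eigenvalues sum to 24, which equals trace(L) = 2|E|.

[0, 3, 3, 3, 4, 4, 7]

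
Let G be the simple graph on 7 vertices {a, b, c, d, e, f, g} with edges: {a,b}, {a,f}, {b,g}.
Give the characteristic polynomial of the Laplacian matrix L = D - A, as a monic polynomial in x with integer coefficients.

x^7 - 6x^6 + 10x^5 - 4x^4

Reading degrees in the order [a, b, c, d, e, f, g] gives [2, 2, 0, 0, 0, 1, 1]; set D = diag(2, 2, 0, 0, 0, 1, 1) and form L = D - A. L has integer entries, so p(x) = det(xI - L) has integer coefficients. Expanding the determinant yields x^7 - 6x^6 + 10x^5 - 4x^4. Since p(0) = det(-L) = 0, x divides p(x). There are 4 zeros in the spectrum, matching the 4 components.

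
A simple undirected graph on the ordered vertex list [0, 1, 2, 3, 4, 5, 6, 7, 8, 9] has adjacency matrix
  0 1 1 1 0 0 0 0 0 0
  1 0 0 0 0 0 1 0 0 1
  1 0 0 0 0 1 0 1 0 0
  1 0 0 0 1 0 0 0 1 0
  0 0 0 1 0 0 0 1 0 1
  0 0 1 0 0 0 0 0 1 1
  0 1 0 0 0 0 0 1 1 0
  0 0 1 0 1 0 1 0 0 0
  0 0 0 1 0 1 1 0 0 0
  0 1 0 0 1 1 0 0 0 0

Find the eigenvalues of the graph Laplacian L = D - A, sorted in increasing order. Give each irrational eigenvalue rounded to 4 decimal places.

[0, 2, 2, 2, 2, 2, 5, 5, 5, 5]

With the vertex order [0, 1, 2, 3, 4, 5, 6, 7, 8, 9], the degrees are [3, 3, 3, 3, 3, 3, 3, 3, 3, 3], giving D = diag(3, 3, 3, 3, 3, 3, 3, 3, 3, 3) and L = D - A. The multiplicity of 0 as a Laplacian eigenvalue equals the number of connected components.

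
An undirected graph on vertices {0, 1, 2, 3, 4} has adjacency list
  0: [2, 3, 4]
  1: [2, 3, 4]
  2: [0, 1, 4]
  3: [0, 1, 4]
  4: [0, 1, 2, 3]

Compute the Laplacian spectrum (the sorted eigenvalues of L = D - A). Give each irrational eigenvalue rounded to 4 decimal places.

With the vertex order [0, 1, 2, 3, 4], the degrees are [3, 3, 3, 3, 4], giving D = diag(3, 3, 3, 3, 4) and L = D - A. The multiplicity of 0 as a Laplacian eigenvalue equals the number of connected components. The single zero eigenvalue shows the graph is connected. There is one zero in the spectrum, matching the 1 component.

[0, 3, 3, 5, 5]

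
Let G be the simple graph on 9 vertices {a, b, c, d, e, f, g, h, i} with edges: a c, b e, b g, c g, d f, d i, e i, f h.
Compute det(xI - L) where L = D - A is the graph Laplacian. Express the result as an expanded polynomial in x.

x^9 - 16x^8 + 105x^7 - 364x^6 + 715x^5 - 792x^4 + 462x^3 - 120x^2 + 9x

Each diagonal entry of L is the vertex degree and each off-diagonal entry is -1 where an edge is present, 0 otherwise; in the order [a, b, c, d, e, f, g, h, i] the diagonal is [1, 2, 2, 2, 2, 2, 2, 1, 2]. L has integer entries, so p(x) = det(xI - L) has integer coefficients. Expanding the determinant yields x^9 - 16x^8 + 105x^7 - 364x^6 + 715x^5 - 792x^4 + 462x^3 - 120x^2 + 9x. Since p(0) = det(-L) = 0, x divides p(x).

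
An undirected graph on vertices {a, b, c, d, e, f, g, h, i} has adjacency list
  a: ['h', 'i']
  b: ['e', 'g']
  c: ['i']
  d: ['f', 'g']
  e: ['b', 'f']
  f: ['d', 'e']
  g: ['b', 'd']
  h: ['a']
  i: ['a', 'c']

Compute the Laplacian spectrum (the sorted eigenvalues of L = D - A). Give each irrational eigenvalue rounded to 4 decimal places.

Reading degrees in the order [a, b, c, d, e, f, g, h, i] gives [2, 2, 1, 2, 2, 2, 2, 1, 2]; set D = diag(2, 2, 1, 2, 2, 2, 2, 1, 2) and form L = D - A. The multiplicity of 0 as a Laplacian eigenvalue equals the number of connected components. The 2 zero eigenvalues correspond to the 2 connected components. The largest eigenvalue, 3.6180, is at most the vertex count 9. There are 2 zeros in the spectrum, matching the 2 components.

[0, 0, 0.5858, 1.3820, 1.3820, 2, 3.4142, 3.6180, 3.6180]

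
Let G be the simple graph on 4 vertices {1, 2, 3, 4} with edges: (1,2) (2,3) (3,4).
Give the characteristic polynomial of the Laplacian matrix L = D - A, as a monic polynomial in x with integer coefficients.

Reading degrees in the order [1, 2, 3, 4] gives [1, 2, 2, 1]; set D = diag(1, 2, 2, 1) and form L = D - A. L has integer entries, so p(x) = det(xI - L) has integer coefficients. Expanding the determinant yields x^4 - 6x^3 + 10x^2 - 4x. The coefficient of x^3 equals -trace(L) = -6, matching the sum of degrees. The eigenvalues sum to 6, which equals trace(L) = 2|E|.

x^4 - 6x^3 + 10x^2 - 4x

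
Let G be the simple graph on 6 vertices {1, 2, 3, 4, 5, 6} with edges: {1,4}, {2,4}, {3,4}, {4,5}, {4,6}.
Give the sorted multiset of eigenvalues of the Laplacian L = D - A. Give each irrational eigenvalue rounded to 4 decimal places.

[0, 1, 1, 1, 1, 6]

With the vertex order [1, 2, 3, 4, 5, 6], the degrees are [1, 1, 1, 5, 1, 1], giving D = diag(1, 1, 1, 5, 1, 1) and L = D - A. The multiplicity of 0 as a Laplacian eigenvalue equals the number of connected components. The largest eigenvalue, 6, is at most the vertex count 6. There is one zero in the spectrum, matching the 1 component.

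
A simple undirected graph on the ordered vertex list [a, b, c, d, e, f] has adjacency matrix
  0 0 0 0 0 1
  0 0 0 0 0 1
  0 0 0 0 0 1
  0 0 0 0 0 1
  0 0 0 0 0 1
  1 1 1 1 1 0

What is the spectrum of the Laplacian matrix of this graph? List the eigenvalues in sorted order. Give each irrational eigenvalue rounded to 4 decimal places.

[0, 1, 1, 1, 1, 6]

Reading degrees in the order [a, b, c, d, e, f] gives [1, 1, 1, 1, 1, 5]; set D = diag(1, 1, 1, 1, 1, 5) and form L = D - A. The multiplicity of 0 as a Laplacian eigenvalue equals the number of connected components. There is one zero in the spectrum, matching the 1 component. By the matrix-tree theorem the graph has (1/6) * product of the nonzero eigenvalues = 1 spanning tree.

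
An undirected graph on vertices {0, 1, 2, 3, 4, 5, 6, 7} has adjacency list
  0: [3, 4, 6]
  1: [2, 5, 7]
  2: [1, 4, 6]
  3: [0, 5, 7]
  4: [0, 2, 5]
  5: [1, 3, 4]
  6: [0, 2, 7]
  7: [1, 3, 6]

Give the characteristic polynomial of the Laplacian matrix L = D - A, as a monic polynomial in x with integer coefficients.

Reading degrees in the order [0, 1, 2, 3, 4, 5, 6, 7] gives [3, 3, 3, 3, 3, 3, 3, 3]; set D = diag(3, 3, 3, 3, 3, 3, 3, 3) and form L = D - A. L has integer entries, so p(x) = det(xI - L) has integer coefficients. Expanding the determinant yields x^8 - 24x^7 + 240x^6 - 1296x^5 + 4080x^4 - 7488x^3 + 7424x^2 - 3072x. The coefficient of x^7 equals -trace(L) = -24, matching the sum of degrees. By the matrix-tree theorem the graph has (1/8) * product of the nonzero eigenvalues = 384 spanning trees. The largest eigenvalue, 6, is at most the vertex count 8.

x^8 - 24x^7 + 240x^6 - 1296x^5 + 4080x^4 - 7488x^3 + 7424x^2 - 3072x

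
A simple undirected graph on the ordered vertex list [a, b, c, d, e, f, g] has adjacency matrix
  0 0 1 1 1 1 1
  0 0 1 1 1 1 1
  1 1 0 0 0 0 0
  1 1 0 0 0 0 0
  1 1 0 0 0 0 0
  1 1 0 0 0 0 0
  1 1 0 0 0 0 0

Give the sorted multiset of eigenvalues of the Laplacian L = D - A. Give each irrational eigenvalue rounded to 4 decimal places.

Reading degrees in the order [a, b, c, d, e, f, g] gives [5, 5, 2, 2, 2, 2, 2]; set D = diag(5, 5, 2, 2, 2, 2, 2) and form L = D - A. Since every row of L sums to 0, the all-ones vector is in the kernel and 0 is an eigenvalue. The single zero eigenvalue shows the graph is connected.

[0, 2, 2, 2, 2, 5, 7]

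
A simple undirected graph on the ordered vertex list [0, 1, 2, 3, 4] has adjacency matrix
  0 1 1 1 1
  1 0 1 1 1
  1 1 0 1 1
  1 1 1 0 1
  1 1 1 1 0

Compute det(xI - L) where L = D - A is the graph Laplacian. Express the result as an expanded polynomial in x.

x^5 - 20x^4 + 150x^3 - 500x^2 + 625x

Reading degrees in the order [0, 1, 2, 3, 4] gives [4, 4, 4, 4, 4]; set D = diag(4, 4, 4, 4, 4) and form L = D - A. The eigenvalues of L are [0, 5, 5, 5, 5]; the characteristic polynomial is the product of (x - lambda_i), which multiplies out to x^5 - 20x^4 + 150x^3 - 500x^2 + 625x. Since p(0) = det(-L) = 0, x divides p(x). The eigenvalues sum to 20, which equals trace(L) = 2|E|.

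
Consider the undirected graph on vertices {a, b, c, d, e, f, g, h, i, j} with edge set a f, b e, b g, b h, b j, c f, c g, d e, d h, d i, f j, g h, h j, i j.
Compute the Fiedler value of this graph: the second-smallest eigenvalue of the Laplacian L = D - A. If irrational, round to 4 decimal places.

Reading degrees in the order [a, b, c, d, e, f, g, h, i, j] gives [1, 4, 2, 3, 2, 3, 3, 4, 2, 4]; set D = diag(1, 4, 2, 3, 2, 3, 3, 4, 2, 4) and form L = D - A. Computing the eigenvalues of L and sorting gives [0, 0.5210, 1.1710, 1.6530, 2.2932, 2.9184, 3.5037, 4.5734, 5.5078, 5.8584]. The Fiedler value lambda_2 = 0.5210 is strictly positive, so the graph is connected. There is one zero in the spectrum, matching the 1 component. The eigenvalues sum to 28, which equals trace(L) = 2|E|.

0.5210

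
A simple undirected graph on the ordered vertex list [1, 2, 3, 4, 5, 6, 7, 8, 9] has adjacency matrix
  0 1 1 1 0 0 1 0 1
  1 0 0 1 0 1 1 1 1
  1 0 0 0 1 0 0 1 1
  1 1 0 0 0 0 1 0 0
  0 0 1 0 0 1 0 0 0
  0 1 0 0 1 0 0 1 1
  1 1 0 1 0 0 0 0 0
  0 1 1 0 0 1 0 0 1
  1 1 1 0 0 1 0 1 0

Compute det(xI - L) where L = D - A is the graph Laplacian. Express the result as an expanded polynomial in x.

x^9 - 36x^8 + 552x^7 - 4694x^6 + 24118x^5 - 76284x^4 + 144051x^3 - 147006x^2 + 61128x

Each diagonal entry of L is the vertex degree and each off-diagonal entry is -1 where an edge is present, 0 otherwise; in the order [1, 2, 3, 4, 5, 6, 7, 8, 9] the diagonal is [5, 6, 4, 3, 2, 4, 3, 4, 5]. L has integer entries, so p(x) = det(xI - L) has integer coefficients. Expanding the determinant yields x^9 - 36x^8 + 552x^7 - 4694x^6 + 24118x^5 - 76284x^4 + 144051x^3 - 147006x^2 + 61128x. Since p(0) = det(-L) = 0, x divides p(x). The eigenvalues sum to 36, which equals trace(L) = 2|E|. The largest eigenvalue, 7.2473, is at most the vertex count 9.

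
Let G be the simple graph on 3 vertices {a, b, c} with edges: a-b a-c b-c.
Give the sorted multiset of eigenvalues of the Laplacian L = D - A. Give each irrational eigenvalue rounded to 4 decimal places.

Each diagonal entry of L is the vertex degree and each off-diagonal entry is -1 where an edge is present, 0 otherwise; in the order [a, b, c] the diagonal is [2, 2, 2]. Diagonalising L (or applying a numerical eigensolver to the 3x3 matrix) gives the spectrum above. By the matrix-tree theorem the graph has (1/3) * product of the nonzero eigenvalues = 3 spanning trees.

[0, 3, 3]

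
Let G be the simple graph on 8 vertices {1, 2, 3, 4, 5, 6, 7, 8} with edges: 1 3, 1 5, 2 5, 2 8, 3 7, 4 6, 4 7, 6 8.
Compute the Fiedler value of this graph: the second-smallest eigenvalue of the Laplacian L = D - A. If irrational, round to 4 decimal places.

Reading degrees in the order [1, 2, 3, 4, 5, 6, 7, 8] gives [2, 2, 2, 2, 2, 2, 2, 2]; set D = diag(2, 2, 2, 2, 2, 2, 2, 2) and form L = D - A. Computing the eigenvalues of L and sorting gives [0, 0.5858, 0.5858, 2, 2, 3.4142, 3.4142, 4]. The Fiedler value lambda_2 = 0.5858 is strictly positive, so the graph is connected. There is one zero in the spectrum, matching the 1 component.

0.5858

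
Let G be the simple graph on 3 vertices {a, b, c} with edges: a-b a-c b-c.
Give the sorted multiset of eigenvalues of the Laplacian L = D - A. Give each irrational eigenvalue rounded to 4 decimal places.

Reading degrees in the order [a, b, c] gives [2, 2, 2]; set D = diag(2, 2, 2) and form L = D - A. L is symmetric positive semidefinite, so every eigenvalue is real and nonnegative. The largest eigenvalue, 3, is at most the vertex count 3.

[0, 3, 3]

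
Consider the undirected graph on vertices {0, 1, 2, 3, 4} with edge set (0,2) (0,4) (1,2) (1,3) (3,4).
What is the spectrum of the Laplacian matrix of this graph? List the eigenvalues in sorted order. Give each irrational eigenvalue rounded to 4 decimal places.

With the vertex order [0, 1, 2, 3, 4], the degrees are [2, 2, 2, 2, 2], giving D = diag(2, 2, 2, 2, 2) and L = D - A. L is symmetric positive semidefinite, so every eigenvalue is real and nonnegative. There is one zero in the spectrum, matching the 1 component.

[0, 1.3820, 1.3820, 3.6180, 3.6180]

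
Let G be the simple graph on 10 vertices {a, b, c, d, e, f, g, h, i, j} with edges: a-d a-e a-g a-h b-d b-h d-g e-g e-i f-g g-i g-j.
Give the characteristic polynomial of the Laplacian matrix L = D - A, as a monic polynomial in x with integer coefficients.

x^10 - 24x^9 + 234x^8 - 1206x^7 + 3581x^6 - 6250x^5 + 6242x^4 - 3262x^3 + 684x^2

Each diagonal entry of L is the vertex degree and each off-diagonal entry is -1 where an edge is present, 0 otherwise; in the order [a, b, c, d, e, f, g, h, i, j] the diagonal is [4, 2, 0, 3, 3, 1, 6, 2, 2, 1]. L has integer entries, so p(x) = det(xI - L) has integer coefficients. Expanding the determinant yields x^10 - 24x^9 + 234x^8 - 1206x^7 + 3581x^6 - 6250x^5 + 6242x^4 - 3262x^3 + 684x^2. The constant term is 0 because L is singular (the all-ones vector lies in its kernel). The largest eigenvalue, 7.0697, is at most the vertex count 10. The eigenvalues sum to 24, which equals trace(L) = 2|E|.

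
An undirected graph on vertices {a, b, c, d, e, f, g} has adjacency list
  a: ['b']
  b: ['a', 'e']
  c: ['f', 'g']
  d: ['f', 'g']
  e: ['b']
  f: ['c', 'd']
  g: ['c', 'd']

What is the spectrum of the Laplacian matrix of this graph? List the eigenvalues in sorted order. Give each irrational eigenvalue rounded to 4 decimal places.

Reading degrees in the order [a, b, c, d, e, f, g] gives [1, 2, 2, 2, 1, 2, 2]; set D = diag(1, 2, 2, 2, 1, 2, 2) and form L = D - A. Since every row of L sums to 0, the all-ones vector is in the kernel and 0 is an eigenvalue. The 2 zero eigenvalues correspond to the 2 connected components. The eigenvalues sum to 12, which equals trace(L) = 2|E|.

[0, 0, 1, 2, 2, 3, 4]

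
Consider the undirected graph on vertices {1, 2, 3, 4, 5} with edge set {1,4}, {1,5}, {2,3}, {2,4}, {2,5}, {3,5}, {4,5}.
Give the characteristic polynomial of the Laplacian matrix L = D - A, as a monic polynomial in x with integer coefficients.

x^5 - 14x^4 + 70x^3 - 146x^2 + 105x

With the vertex order [1, 2, 3, 4, 5], the degrees are [2, 3, 2, 3, 4], giving D = diag(2, 3, 2, 3, 4) and L = D - A. Computing det(xI - L) by cofactor expansion (or equivalently via sum-over-permutations) gives x^5 - 14x^4 + 70x^3 - 146x^2 + 105x. The coefficient of x^4 equals -trace(L) = -14, matching the sum of degrees. By the matrix-tree theorem the graph has (1/5) * product of the nonzero eigenvalues = 21 spanning trees. The largest eigenvalue, 5, is at most the vertex count 5.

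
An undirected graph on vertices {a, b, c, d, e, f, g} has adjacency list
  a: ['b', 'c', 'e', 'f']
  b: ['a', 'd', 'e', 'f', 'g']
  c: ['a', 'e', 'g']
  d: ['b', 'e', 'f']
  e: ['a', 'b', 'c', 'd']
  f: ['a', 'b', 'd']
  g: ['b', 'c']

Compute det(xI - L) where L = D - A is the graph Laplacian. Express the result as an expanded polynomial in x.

x^7 - 24x^6 + 232x^5 - 1152x^4 + 3086x^3 - 4206x^2 + 2261x

Each diagonal entry of L is the vertex degree and each off-diagonal entry is -1 where an edge is present, 0 otherwise; in the order [a, b, c, d, e, f, g] the diagonal is [4, 5, 3, 3, 4, 3, 2]. L has integer entries, so p(x) = det(xI - L) has integer coefficients. Expanding the determinant yields x^7 - 24x^6 + 232x^5 - 1152x^4 + 3086x^3 - 4206x^2 + 2261x. Since p(0) = det(-L) = 0, x divides p(x). There is one zero in the spectrum, matching the 1 component. The eigenvalues sum to 24, which equals trace(L) = 2|E|.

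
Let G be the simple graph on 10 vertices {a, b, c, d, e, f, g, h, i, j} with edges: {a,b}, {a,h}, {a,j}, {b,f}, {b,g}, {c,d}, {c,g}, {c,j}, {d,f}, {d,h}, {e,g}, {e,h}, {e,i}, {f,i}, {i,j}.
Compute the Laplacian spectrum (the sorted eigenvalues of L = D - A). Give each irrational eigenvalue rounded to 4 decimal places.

Reading degrees in the order [a, b, c, d, e, f, g, h, i, j] gives [3, 3, 3, 3, 3, 3, 3, 3, 3, 3]; set D = diag(3, 3, 3, 3, 3, 3, 3, 3, 3, 3) and form L = D - A. Since every row of L sums to 0, the all-ones vector is in the kernel and 0 is an eigenvalue. The single zero eigenvalue shows the graph is connected. By the matrix-tree theorem the graph has (1/10) * product of the nonzero eigenvalues = 2000 spanning trees. The largest eigenvalue, 5, is at most the vertex count 10.

[0, 2, 2, 2, 2, 2, 5, 5, 5, 5]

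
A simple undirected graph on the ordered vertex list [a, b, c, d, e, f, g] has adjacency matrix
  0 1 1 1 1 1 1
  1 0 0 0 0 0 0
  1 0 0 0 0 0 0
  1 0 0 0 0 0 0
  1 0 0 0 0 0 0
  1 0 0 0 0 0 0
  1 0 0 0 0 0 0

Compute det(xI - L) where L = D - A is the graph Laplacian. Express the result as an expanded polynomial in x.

x^7 - 12x^6 + 45x^5 - 80x^4 + 75x^3 - 36x^2 + 7x

With the vertex order [a, b, c, d, e, f, g], the degrees are [6, 1, 1, 1, 1, 1, 1], giving D = diag(6, 1, 1, 1, 1, 1, 1) and L = D - A. L has integer entries, so p(x) = det(xI - L) has integer coefficients. Expanding the determinant yields x^7 - 12x^6 + 45x^5 - 80x^4 + 75x^3 - 36x^2 + 7x. The constant term is 0 because L is singular (the all-ones vector lies in its kernel). There is one zero in the spectrum, matching the 1 component.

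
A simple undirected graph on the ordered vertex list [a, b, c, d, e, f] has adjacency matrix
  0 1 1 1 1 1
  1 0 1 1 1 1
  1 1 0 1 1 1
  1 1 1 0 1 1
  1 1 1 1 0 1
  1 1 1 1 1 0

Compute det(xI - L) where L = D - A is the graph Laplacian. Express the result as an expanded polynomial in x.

Each diagonal entry of L is the vertex degree and each off-diagonal entry is -1 where an edge is present, 0 otherwise; in the order [a, b, c, d, e, f] the diagonal is [5, 5, 5, 5, 5, 5]. Computing det(xI - L) by cofactor expansion (or equivalently via sum-over-permutations) gives x^6 - 30x^5 + 360x^4 - 2160x^3 + 6480x^2 - 7776x. Since p(0) = det(-L) = 0, x divides p(x). The largest eigenvalue, 6, is at most the vertex count 6. The eigenvalues sum to 30, which equals trace(L) = 2|E|.

x^6 - 30x^5 + 360x^4 - 2160x^3 + 6480x^2 - 7776x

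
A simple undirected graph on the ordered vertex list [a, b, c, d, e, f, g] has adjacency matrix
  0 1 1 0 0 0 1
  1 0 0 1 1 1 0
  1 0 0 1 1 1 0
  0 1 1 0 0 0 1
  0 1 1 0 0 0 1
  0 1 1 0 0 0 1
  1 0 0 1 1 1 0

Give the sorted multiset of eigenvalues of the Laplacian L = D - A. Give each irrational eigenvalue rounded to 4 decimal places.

[0, 3, 3, 3, 4, 4, 7]

With the vertex order [a, b, c, d, e, f, g], the degrees are [3, 4, 4, 3, 3, 3, 4], giving D = diag(3, 4, 4, 3, 3, 3, 4) and L = D - A. Since every row of L sums to 0, the all-ones vector is in the kernel and 0 is an eigenvalue. The eigenvalues sum to 24, which equals trace(L) = 2|E|. There is one zero in the spectrum, matching the 1 component.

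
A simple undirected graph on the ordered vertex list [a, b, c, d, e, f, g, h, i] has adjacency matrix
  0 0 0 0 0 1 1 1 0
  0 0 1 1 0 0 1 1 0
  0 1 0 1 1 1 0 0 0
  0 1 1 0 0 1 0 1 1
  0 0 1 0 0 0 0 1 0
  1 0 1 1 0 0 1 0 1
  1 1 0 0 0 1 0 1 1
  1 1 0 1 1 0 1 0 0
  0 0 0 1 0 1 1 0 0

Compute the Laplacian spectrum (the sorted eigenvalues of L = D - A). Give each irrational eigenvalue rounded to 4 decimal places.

[0, 1.6267, 2.5772, 3.0575, 3.9654, 5.2478, 5.8360, 6.4315, 7.2578]

With the vertex order [a, b, c, d, e, f, g, h, i], the degrees are [3, 4, 4, 5, 2, 5, 5, 5, 3], giving D = diag(3, 4, 4, 5, 2, 5, 5, 5, 3) and L = D - A. Diagonalising L (or applying a numerical eigensolver to the 9x9 matrix) gives the spectrum above. The single zero eigenvalue shows the graph is connected. The eigenvalues sum to 36, which equals trace(L) = 2|E|.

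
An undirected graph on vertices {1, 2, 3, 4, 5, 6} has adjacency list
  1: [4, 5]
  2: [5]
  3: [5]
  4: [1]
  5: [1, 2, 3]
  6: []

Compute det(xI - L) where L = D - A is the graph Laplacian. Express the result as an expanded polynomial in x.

x^6 - 8x^5 + 20x^4 - 18x^3 + 5x^2

Reading degrees in the order [1, 2, 3, 4, 5, 6] gives [2, 1, 1, 1, 3, 0]; set D = diag(2, 1, 1, 1, 3, 0) and form L = D - A. L has integer entries, so p(x) = det(xI - L) has integer coefficients. Expanding the determinant yields x^6 - 8x^5 + 20x^4 - 18x^3 + 5x^2. The constant term is 0 because L is singular (the all-ones vector lies in its kernel).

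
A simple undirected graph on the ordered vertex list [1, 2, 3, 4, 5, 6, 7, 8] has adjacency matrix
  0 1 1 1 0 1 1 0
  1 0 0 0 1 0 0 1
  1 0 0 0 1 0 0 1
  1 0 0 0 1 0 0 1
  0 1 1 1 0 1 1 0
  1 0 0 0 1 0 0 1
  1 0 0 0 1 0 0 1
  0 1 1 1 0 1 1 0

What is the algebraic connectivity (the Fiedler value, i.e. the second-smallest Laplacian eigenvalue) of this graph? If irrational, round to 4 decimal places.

3

Each diagonal entry of L is the vertex degree and each off-diagonal entry is -1 where an edge is present, 0 otherwise; in the order [1, 2, 3, 4, 5, 6, 7, 8] the diagonal is [5, 3, 3, 3, 5, 3, 3, 5]. The sorted Laplacian eigenvalues are [0, 3, 3, 3, 3, 5, 5, 8]; the algebraic connectivity is the second entry, 3. The eigenvalues sum to 30, which equals trace(L) = 2|E|. The largest eigenvalue, 8, is at most the vertex count 8.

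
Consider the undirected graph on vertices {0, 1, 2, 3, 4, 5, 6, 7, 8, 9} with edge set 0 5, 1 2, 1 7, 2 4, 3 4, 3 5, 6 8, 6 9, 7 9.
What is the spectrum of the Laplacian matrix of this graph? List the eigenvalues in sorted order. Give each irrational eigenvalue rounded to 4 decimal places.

[0, 0.0979, 0.3820, 0.8244, 1.3820, 2, 2.6180, 3.1756, 3.6180, 3.9021]

With the vertex order [0, 1, 2, 3, 4, 5, 6, 7, 8, 9], the degrees are [1, 2, 2, 2, 2, 2, 2, 2, 1, 2], giving D = diag(1, 2, 2, 2, 2, 2, 2, 2, 1, 2) and L = D - A. Since every row of L sums to 0, the all-ones vector is in the kernel and 0 is an eigenvalue. The largest eigenvalue, 3.9021, is at most the vertex count 10.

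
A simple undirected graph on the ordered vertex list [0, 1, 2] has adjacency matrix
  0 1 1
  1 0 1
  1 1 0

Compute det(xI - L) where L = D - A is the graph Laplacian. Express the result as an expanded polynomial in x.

x^3 - 6x^2 + 9x

Reading degrees in the order [0, 1, 2] gives [2, 2, 2]; set D = diag(2, 2, 2) and form L = D - A. The eigenvalues of L are [0, 3, 3]; the characteristic polynomial is the product of (x - lambda_i), which multiplies out to x^3 - 6x^2 + 9x. Since p(0) = det(-L) = 0, x divides p(x). The eigenvalues sum to 6, which equals trace(L) = 2|E|. The largest eigenvalue, 3, is at most the vertex count 3.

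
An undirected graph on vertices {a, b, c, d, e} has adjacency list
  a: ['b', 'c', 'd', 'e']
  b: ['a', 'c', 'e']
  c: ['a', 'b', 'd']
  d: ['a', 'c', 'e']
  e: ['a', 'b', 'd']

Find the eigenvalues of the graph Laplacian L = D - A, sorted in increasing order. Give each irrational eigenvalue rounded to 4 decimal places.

[0, 3, 3, 5, 5]

Each diagonal entry of L is the vertex degree and each off-diagonal entry is -1 where an edge is present, 0 otherwise; in the order [a, b, c, d, e] the diagonal is [4, 3, 3, 3, 3]. L is symmetric positive semidefinite, so every eigenvalue is real and nonnegative. The single zero eigenvalue shows the graph is connected. The largest eigenvalue, 5, is at most the vertex count 5.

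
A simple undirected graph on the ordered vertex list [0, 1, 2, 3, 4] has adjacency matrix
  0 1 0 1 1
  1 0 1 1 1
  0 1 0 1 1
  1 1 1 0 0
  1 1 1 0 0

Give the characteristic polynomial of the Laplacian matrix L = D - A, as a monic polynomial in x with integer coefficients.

Reading degrees in the order [0, 1, 2, 3, 4] gives [3, 4, 3, 3, 3]; set D = diag(3, 4, 3, 3, 3) and form L = D - A. L has integer entries, so p(x) = det(xI - L) has integer coefficients. Expanding the determinant yields x^5 - 16x^4 + 94x^3 - 240x^2 + 225x. Since p(0) = det(-L) = 0, x divides p(x). The eigenvalues sum to 16, which equals trace(L) = 2|E|.

x^5 - 16x^4 + 94x^3 - 240x^2 + 225x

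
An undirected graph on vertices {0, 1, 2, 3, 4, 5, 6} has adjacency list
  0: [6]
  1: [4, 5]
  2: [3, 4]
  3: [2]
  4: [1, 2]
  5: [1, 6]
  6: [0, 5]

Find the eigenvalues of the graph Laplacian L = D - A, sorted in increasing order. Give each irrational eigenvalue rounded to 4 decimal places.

[0, 0.1981, 0.7530, 1.5550, 2.4450, 3.2470, 3.8019]

With the vertex order [0, 1, 2, 3, 4, 5, 6], the degrees are [1, 2, 2, 1, 2, 2, 2], giving D = diag(1, 2, 2, 1, 2, 2, 2) and L = D - A. The multiplicity of 0 as a Laplacian eigenvalue equals the number of connected components. The eigenvalues sum to 12, which equals trace(L) = 2|E|.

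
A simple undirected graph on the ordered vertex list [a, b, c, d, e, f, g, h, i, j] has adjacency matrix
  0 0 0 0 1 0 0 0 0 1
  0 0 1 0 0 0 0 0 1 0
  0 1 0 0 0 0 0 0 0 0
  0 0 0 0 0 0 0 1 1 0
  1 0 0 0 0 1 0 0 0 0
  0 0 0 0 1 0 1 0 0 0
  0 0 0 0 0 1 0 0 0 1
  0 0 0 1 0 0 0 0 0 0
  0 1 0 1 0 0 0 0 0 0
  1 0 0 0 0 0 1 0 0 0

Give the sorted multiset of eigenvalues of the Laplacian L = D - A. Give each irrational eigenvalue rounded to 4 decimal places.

[0, 0, 0.3820, 1.3820, 1.3820, 1.3820, 2.6180, 3.6180, 3.6180, 3.6180]

With the vertex order [a, b, c, d, e, f, g, h, i, j], the degrees are [2, 2, 1, 2, 2, 2, 2, 1, 2, 2], giving D = diag(2, 2, 1, 2, 2, 2, 2, 1, 2, 2) and L = D - A. The multiplicity of 0 as a Laplacian eigenvalue equals the number of connected components. The 2 zero eigenvalues correspond to the 2 connected components.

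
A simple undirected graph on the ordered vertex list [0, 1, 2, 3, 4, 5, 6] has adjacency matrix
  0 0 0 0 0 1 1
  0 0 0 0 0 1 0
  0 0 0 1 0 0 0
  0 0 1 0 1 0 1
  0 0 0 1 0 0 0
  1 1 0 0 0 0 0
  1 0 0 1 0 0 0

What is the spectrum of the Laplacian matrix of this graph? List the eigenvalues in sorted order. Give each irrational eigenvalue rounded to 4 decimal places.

With the vertex order [0, 1, 2, 3, 4, 5, 6], the degrees are [2, 1, 1, 3, 1, 2, 2], giving D = diag(2, 1, 1, 3, 1, 2, 2) and L = D - A. Since every row of L sums to 0, the all-ones vector is in the kernel and 0 is an eigenvalue. The single zero eigenvalue shows the graph is connected. The eigenvalues sum to 12, which equals trace(L) = 2|E|.

[0, 0.2254, 1, 1, 2.1859, 3.3604, 4.2283]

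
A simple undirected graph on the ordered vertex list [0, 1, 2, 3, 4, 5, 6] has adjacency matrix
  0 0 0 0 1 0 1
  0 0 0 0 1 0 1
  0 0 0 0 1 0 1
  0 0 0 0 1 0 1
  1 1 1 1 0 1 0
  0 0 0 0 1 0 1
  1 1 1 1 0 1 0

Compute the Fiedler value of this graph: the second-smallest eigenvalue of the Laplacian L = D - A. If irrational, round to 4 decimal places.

With the vertex order [0, 1, 2, 3, 4, 5, 6], the degrees are [2, 2, 2, 2, 5, 2, 5], giving D = diag(2, 2, 2, 2, 5, 2, 5) and L = D - A. Computing the eigenvalues of L and sorting gives [0, 2, 2, 2, 2, 5, 7]. The Fiedler value lambda_2 = 2 is strictly positive, so the graph is connected. There is one zero in the spectrum, matching the 1 component.

2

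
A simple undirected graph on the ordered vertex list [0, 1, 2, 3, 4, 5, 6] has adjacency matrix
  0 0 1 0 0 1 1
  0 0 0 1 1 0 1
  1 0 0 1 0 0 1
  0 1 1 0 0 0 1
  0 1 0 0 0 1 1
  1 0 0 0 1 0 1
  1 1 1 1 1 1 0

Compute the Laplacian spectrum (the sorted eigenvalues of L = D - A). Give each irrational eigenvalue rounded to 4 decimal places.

[0, 2, 2, 4, 4, 5, 7]

Each diagonal entry of L is the vertex degree and each off-diagonal entry is -1 where an edge is present, 0 otherwise; in the order [0, 1, 2, 3, 4, 5, 6] the diagonal is [3, 3, 3, 3, 3, 3, 6]. The multiplicity of 0 as a Laplacian eigenvalue equals the number of connected components. By the matrix-tree theorem the graph has (1/7) * product of the nonzero eigenvalues = 320 spanning trees. The largest eigenvalue, 7, is at most the vertex count 7.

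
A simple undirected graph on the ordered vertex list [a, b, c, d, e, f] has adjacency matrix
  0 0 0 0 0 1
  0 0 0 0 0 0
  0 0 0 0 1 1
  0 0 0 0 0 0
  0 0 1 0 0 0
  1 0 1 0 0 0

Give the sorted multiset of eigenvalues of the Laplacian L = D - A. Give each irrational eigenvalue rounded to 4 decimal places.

With the vertex order [a, b, c, d, e, f], the degrees are [1, 0, 2, 0, 1, 2], giving D = diag(1, 0, 2, 0, 1, 2) and L = D - A. Since every row of L sums to 0, the all-ones vector is in the kernel and 0 is an eigenvalue. The 3 zero eigenvalues correspond to the 3 connected components.

[0, 0, 0, 0.5858, 2, 3.4142]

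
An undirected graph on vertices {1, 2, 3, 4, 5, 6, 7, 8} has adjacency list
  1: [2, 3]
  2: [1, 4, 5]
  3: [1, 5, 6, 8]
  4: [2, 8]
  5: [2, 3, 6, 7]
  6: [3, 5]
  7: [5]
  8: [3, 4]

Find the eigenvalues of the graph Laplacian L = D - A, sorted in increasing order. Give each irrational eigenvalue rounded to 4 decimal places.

[0, 0.7261, 1.2961, 1.6001, 2.3372, 3.6887, 4.6359, 5.7160]

Reading degrees in the order [1, 2, 3, 4, 5, 6, 7, 8] gives [2, 3, 4, 2, 4, 2, 1, 2]; set D = diag(2, 3, 4, 2, 4, 2, 1, 2) and form L = D - A. L is symmetric positive semidefinite, so every eigenvalue is real and nonnegative. The single zero eigenvalue shows the graph is connected.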